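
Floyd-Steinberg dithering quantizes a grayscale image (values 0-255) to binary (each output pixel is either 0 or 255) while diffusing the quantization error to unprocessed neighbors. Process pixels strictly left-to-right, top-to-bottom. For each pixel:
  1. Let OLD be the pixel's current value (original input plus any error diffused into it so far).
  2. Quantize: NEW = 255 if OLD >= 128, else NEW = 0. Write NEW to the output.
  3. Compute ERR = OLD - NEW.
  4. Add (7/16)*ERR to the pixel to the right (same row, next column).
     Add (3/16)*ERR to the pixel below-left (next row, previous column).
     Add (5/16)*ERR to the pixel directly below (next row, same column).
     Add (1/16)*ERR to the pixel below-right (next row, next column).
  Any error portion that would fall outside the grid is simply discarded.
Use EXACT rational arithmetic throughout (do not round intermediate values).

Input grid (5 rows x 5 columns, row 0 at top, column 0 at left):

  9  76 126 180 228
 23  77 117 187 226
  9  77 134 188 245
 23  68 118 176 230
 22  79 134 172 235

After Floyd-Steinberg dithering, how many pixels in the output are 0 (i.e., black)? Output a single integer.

(0,0): OLD=9 → NEW=0, ERR=9
(0,1): OLD=1279/16 → NEW=0, ERR=1279/16
(0,2): OLD=41209/256 → NEW=255, ERR=-24071/256
(0,3): OLD=568783/4096 → NEW=255, ERR=-475697/4096
(0,4): OLD=11612329/65536 → NEW=255, ERR=-5099351/65536
(1,0): OLD=10445/256 → NEW=0, ERR=10445/256
(1,1): OLD=210459/2048 → NEW=0, ERR=210459/2048
(1,2): OLD=7588791/65536 → NEW=0, ERR=7588791/65536
(1,3): OLD=47422315/262144 → NEW=255, ERR=-19424405/262144
(1,4): OLD=679510241/4194304 → NEW=255, ERR=-390037279/4194304
(2,0): OLD=1344089/32768 → NEW=0, ERR=1344089/32768
(2,1): OLD=158671331/1048576 → NEW=255, ERR=-108715549/1048576
(2,2): OLD=1968903529/16777216 → NEW=0, ERR=1968903529/16777216
(2,3): OLD=55294663979/268435456 → NEW=255, ERR=-13156377301/268435456
(2,4): OLD=815469826413/4294967296 → NEW=255, ERR=-279746834067/4294967296
(3,0): OLD=274783561/16777216 → NEW=0, ERR=274783561/16777216
(3,1): OLD=9037368085/134217728 → NEW=0, ERR=9037368085/134217728
(3,2): OLD=723541263991/4294967296 → NEW=255, ERR=-371675396489/4294967296
(3,3): OLD=1013148593407/8589934592 → NEW=0, ERR=1013148593407/8589934592
(3,4): OLD=35484527038107/137438953472 → NEW=255, ERR=437593902747/137438953472
(4,0): OLD=85348086951/2147483648 → NEW=0, ERR=85348086951/2147483648
(4,1): OLD=7025009175207/68719476736 → NEW=0, ERR=7025009175207/68719476736
(4,2): OLD=195718289330601/1099511627776 → NEW=255, ERR=-84657175752279/1099511627776
(4,3): OLD=2997024221318823/17592186044416 → NEW=255, ERR=-1488983220007257/17592186044416
(4,4): OLD=58078725404008977/281474976710656 → NEW=255, ERR=-13697393657208303/281474976710656
Output grid:
  Row 0: ..###  (2 black, running=2)
  Row 1: ...##  (3 black, running=5)
  Row 2: .#.##  (2 black, running=7)
  Row 3: ..#.#  (3 black, running=10)
  Row 4: ..###  (2 black, running=12)

Answer: 12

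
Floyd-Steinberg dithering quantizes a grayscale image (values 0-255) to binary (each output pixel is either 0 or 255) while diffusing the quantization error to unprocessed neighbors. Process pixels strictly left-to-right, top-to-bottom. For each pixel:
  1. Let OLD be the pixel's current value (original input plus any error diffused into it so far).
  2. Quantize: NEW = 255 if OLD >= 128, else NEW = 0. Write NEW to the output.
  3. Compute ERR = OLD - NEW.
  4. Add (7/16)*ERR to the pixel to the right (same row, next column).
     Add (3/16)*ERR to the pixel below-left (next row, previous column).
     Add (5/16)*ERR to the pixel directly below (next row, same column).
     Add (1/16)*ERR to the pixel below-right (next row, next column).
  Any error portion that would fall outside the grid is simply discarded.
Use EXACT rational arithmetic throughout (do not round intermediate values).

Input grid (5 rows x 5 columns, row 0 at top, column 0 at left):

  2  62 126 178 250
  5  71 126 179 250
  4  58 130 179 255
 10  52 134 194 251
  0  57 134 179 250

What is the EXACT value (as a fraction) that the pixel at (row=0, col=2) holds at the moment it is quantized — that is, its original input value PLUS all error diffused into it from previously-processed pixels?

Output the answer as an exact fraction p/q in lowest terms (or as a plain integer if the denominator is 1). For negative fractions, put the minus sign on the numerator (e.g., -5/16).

(0,0): OLD=2 → NEW=0, ERR=2
(0,1): OLD=503/8 → NEW=0, ERR=503/8
(0,2): OLD=19649/128 → NEW=255, ERR=-12991/128
Target (0,2): original=126, with diffused error = 19649/128

Answer: 19649/128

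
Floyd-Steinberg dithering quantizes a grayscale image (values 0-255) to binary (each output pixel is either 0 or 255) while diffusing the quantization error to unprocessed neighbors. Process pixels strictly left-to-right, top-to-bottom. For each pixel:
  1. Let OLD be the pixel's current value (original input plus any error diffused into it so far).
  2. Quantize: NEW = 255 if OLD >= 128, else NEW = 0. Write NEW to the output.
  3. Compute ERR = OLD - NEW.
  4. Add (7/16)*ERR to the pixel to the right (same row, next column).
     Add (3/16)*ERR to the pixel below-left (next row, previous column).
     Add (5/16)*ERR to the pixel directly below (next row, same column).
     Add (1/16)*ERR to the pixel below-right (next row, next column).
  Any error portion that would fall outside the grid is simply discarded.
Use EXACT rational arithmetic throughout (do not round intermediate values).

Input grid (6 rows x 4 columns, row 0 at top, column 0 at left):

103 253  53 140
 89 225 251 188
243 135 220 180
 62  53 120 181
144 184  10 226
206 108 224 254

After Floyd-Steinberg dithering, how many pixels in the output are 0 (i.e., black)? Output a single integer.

(0,0): OLD=103 → NEW=0, ERR=103
(0,1): OLD=4769/16 → NEW=255, ERR=689/16
(0,2): OLD=18391/256 → NEW=0, ERR=18391/256
(0,3): OLD=702177/4096 → NEW=255, ERR=-342303/4096
(1,0): OLD=33091/256 → NEW=255, ERR=-32189/256
(1,1): OLD=416469/2048 → NEW=255, ERR=-105771/2048
(1,2): OLD=15589497/65536 → NEW=255, ERR=-1122183/65536
(1,3): OLD=166600863/1048576 → NEW=255, ERR=-100786017/1048576
(2,0): OLD=6357751/32768 → NEW=255, ERR=-1998089/32768
(2,1): OLD=85054221/1048576 → NEW=0, ERR=85054221/1048576
(2,2): OLD=480009953/2097152 → NEW=255, ERR=-54763807/2097152
(2,3): OLD=4612681085/33554432 → NEW=255, ERR=-3943699075/33554432
(3,0): OLD=975655815/16777216 → NEW=0, ERR=975655815/16777216
(3,1): OLD=25523654617/268435456 → NEW=0, ERR=25523654617/268435456
(3,2): OLD=586137924135/4294967296 → NEW=255, ERR=-509078736345/4294967296
(3,3): OLD=6238550450065/68719476736 → NEW=0, ERR=6238550450065/68719476736
(4,0): OLD=773098719675/4294967296 → NEW=255, ERR=-322117940805/4294967296
(4,1): OLD=5576991091377/34359738368 → NEW=255, ERR=-3184742192463/34359738368
(4,2): OLD=-49067866392175/1099511627776 → NEW=0, ERR=-49067866392175/1099511627776
(4,3): OLD=4001118860793671/17592186044416 → NEW=255, ERR=-484888580532409/17592186044416
(5,0): OLD=90810753451339/549755813888 → NEW=255, ERR=-49376979090101/549755813888
(5,1): OLD=469453842718829/17592186044416 → NEW=0, ERR=469453842718829/17592186044416
(5,2): OLD=1853934019584577/8796093022208 → NEW=255, ERR=-389069701078463/8796093022208
(5,3): OLD=62838139504471297/281474976710656 → NEW=255, ERR=-8937979556745983/281474976710656
Output grid:
  Row 0: .#.#  (2 black, running=2)
  Row 1: ####  (0 black, running=2)
  Row 2: #.##  (1 black, running=3)
  Row 3: ..#.  (3 black, running=6)
  Row 4: ##.#  (1 black, running=7)
  Row 5: #.##  (1 black, running=8)

Answer: 8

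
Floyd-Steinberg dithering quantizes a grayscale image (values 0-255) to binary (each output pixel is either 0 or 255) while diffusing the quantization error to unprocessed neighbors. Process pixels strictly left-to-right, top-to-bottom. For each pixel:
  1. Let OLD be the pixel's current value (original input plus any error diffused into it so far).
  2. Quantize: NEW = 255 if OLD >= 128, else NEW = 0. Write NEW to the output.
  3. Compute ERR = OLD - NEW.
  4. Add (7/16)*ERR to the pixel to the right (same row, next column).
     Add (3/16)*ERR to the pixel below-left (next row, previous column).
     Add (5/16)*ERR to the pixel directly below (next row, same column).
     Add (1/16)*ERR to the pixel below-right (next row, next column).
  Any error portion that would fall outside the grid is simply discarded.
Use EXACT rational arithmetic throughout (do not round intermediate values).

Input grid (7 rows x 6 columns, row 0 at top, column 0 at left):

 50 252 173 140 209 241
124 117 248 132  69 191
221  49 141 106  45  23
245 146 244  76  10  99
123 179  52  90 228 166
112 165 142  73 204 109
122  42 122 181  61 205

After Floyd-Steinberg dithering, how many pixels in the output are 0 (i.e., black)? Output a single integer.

(0,0): OLD=50 → NEW=0, ERR=50
(0,1): OLD=2191/8 → NEW=255, ERR=151/8
(0,2): OLD=23201/128 → NEW=255, ERR=-9439/128
(0,3): OLD=220647/2048 → NEW=0, ERR=220647/2048
(0,4): OLD=8393041/32768 → NEW=255, ERR=37201/32768
(0,5): OLD=126613815/524288 → NEW=255, ERR=-7079625/524288
(1,0): OLD=18325/128 → NEW=255, ERR=-14315/128
(1,1): OLD=64787/1024 → NEW=0, ERR=64787/1024
(1,2): OLD=8978959/32768 → NEW=255, ERR=623119/32768
(1,3): OLD=22228707/131072 → NEW=255, ERR=-11194653/131072
(1,4): OLD=303586505/8388608 → NEW=0, ERR=303586505/8388608
(1,5): OLD=27203845039/134217728 → NEW=255, ERR=-7021675601/134217728
(2,0): OLD=3242625/16384 → NEW=255, ERR=-935295/16384
(2,1): OLD=21166619/524288 → NEW=0, ERR=21166619/524288
(2,2): OLD=1279644689/8388608 → NEW=255, ERR=-859450351/8388608
(2,3): OLD=2849457865/67108864 → NEW=0, ERR=2849457865/67108864
(2,4): OLD=128287743195/2147483648 → NEW=0, ERR=128287743195/2147483648
(2,5): OLD=1204272282029/34359738368 → NEW=0, ERR=1204272282029/34359738368
(3,0): OLD=1969061617/8388608 → NEW=255, ERR=-170033423/8388608
(3,1): OLD=8520830877/67108864 → NEW=0, ERR=8520830877/67108864
(3,2): OLD=149259253991/536870912 → NEW=255, ERR=12357171431/536870912
(3,3): OLD=3578098114165/34359738368 → NEW=0, ERR=3578098114165/34359738368
(3,4): OLD=22939501833301/274877906944 → NEW=0, ERR=22939501833301/274877906944
(3,5): OLD=660574839842523/4398046511104 → NEW=255, ERR=-460927020488997/4398046511104
(4,0): OLD=150831400063/1073741824 → NEW=255, ERR=-122972765057/1073741824
(4,1): OLD=2948432449139/17179869184 → NEW=255, ERR=-1432434192781/17179869184
(4,2): OLD=27584478232681/549755813888 → NEW=0, ERR=27584478232681/549755813888
(4,3): OLD=1421278323305837/8796093022208 → NEW=255, ERR=-821725397357203/8796093022208
(4,4): OLD=28156820851134781/140737488355328 → NEW=255, ERR=-7731238679473859/140737488355328
(4,5): OLD=257676799975844747/2251799813685248 → NEW=0, ERR=257676799975844747/2251799813685248
(5,0): OLD=16651201794825/274877906944 → NEW=0, ERR=16651201794825/274877906944
(5,1): OLD=1475074081935769/8796093022208 → NEW=255, ERR=-767929638727271/8796093022208
(5,2): OLD=6808695817602339/70368744177664 → NEW=0, ERR=6808695817602339/70368744177664
(5,3): OLD=177833006446024369/2251799813685248 → NEW=0, ERR=177833006446024369/2251799813685248
(5,4): OLD=1067359405104625201/4503599627370496 → NEW=255, ERR=-81058499874851279/4503599627370496
(5,5): OLD=9616236613025470053/72057594037927936 → NEW=255, ERR=-8758449866646153627/72057594037927936
(6,0): OLD=17530376950340203/140737488355328 → NEW=0, ERR=17530376950340203/140737488355328
(6,1): OLD=205231449953544591/2251799813685248 → NEW=0, ERR=205231449953544591/2251799813685248
(6,2): OLD=1814608437157170551/9007199254740992 → NEW=255, ERR=-482227372801782409/9007199254740992
(6,3): OLD=26651079626441915067/144115188075855872 → NEW=255, ERR=-10098293332901332293/144115188075855872
(6,4): OLD=15829623464418438235/2305843009213693952 → NEW=0, ERR=15829623464418438235/2305843009213693952
(6,5): OLD=6231118503872536795037/36893488147419103232 → NEW=255, ERR=-3176720973719334529123/36893488147419103232
Output grid:
  Row 0: .##.##  (2 black, running=2)
  Row 1: #.##.#  (2 black, running=4)
  Row 2: #.#...  (4 black, running=8)
  Row 3: #.#..#  (3 black, running=11)
  Row 4: ##.##.  (2 black, running=13)
  Row 5: .#..##  (3 black, running=16)
  Row 6: ..##.#  (3 black, running=19)

Answer: 19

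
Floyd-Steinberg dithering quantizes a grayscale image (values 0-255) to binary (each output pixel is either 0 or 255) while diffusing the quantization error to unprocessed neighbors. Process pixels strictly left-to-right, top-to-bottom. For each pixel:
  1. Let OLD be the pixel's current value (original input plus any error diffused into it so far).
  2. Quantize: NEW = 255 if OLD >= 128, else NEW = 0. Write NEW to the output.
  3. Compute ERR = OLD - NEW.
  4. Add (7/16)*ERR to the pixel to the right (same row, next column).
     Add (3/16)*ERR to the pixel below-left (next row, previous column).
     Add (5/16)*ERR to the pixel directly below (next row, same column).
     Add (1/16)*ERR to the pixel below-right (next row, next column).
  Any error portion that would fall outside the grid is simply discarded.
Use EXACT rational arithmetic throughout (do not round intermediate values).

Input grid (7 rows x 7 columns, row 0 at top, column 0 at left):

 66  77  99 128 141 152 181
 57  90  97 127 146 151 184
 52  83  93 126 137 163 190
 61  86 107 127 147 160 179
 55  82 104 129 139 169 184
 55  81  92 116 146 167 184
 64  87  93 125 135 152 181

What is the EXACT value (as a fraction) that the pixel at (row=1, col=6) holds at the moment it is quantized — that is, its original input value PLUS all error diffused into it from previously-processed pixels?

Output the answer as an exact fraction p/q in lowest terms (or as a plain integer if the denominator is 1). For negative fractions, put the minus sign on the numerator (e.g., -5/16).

Answer: 182709055247/1073741824

Derivation:
(0,0): OLD=66 → NEW=0, ERR=66
(0,1): OLD=847/8 → NEW=0, ERR=847/8
(0,2): OLD=18601/128 → NEW=255, ERR=-14039/128
(0,3): OLD=163871/2048 → NEW=0, ERR=163871/2048
(0,4): OLD=5767385/32768 → NEW=255, ERR=-2588455/32768
(0,5): OLD=61572591/524288 → NEW=0, ERR=61572591/524288
(0,6): OLD=1949346185/8388608 → NEW=255, ERR=-189748855/8388608
(1,0): OLD=12477/128 → NEW=0, ERR=12477/128
(1,1): OLD=152875/1024 → NEW=255, ERR=-108245/1024
(1,2): OLD=1248391/32768 → NEW=0, ERR=1248391/32768
(1,3): OLD=19268411/131072 → NEW=255, ERR=-14154949/131072
(1,4): OLD=847990545/8388608 → NEW=0, ERR=847990545/8388608
(1,5): OLD=14948363489/67108864 → NEW=255, ERR=-2164396831/67108864
(1,6): OLD=182709055247/1073741824 → NEW=255, ERR=-91095109873/1073741824
Target (1,6): original=184, with diffused error = 182709055247/1073741824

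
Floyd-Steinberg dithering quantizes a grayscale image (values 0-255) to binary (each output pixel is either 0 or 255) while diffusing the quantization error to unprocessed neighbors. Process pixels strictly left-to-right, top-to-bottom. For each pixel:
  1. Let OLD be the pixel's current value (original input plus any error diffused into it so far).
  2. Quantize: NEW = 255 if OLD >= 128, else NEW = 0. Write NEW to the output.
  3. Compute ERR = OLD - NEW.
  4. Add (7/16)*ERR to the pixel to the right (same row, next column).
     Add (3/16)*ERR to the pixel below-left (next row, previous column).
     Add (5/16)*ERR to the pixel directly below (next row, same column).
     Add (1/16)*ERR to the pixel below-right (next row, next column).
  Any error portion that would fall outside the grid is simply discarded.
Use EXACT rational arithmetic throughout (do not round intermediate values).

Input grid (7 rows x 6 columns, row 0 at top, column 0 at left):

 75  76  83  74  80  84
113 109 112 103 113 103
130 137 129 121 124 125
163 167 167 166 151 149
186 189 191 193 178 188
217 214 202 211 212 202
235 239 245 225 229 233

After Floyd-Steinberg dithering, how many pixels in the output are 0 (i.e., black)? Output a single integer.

Answer: 15

Derivation:
(0,0): OLD=75 → NEW=0, ERR=75
(0,1): OLD=1741/16 → NEW=0, ERR=1741/16
(0,2): OLD=33435/256 → NEW=255, ERR=-31845/256
(0,3): OLD=80189/4096 → NEW=0, ERR=80189/4096
(0,4): OLD=5804203/65536 → NEW=0, ERR=5804203/65536
(0,5): OLD=128709805/1048576 → NEW=0, ERR=128709805/1048576
(1,0): OLD=40151/256 → NEW=255, ERR=-25129/256
(1,1): OLD=166753/2048 → NEW=0, ERR=166753/2048
(1,2): OLD=7813237/65536 → NEW=0, ERR=7813237/65536
(1,3): OLD=44592849/262144 → NEW=255, ERR=-22253871/262144
(1,4): OLD=2143711059/16777216 → NEW=0, ERR=2143711059/16777216
(1,5): OLD=54437489749/268435456 → NEW=255, ERR=-14013551531/268435456
(2,0): OLD=3754939/32768 → NEW=0, ERR=3754939/32768
(2,1): OLD=239911225/1048576 → NEW=255, ERR=-27475655/1048576
(2,2): OLD=2415321323/16777216 → NEW=255, ERR=-1862868757/16777216
(2,3): OLD=10375346003/134217728 → NEW=0, ERR=10375346003/134217728
(2,4): OLD=784499054969/4294967296 → NEW=255, ERR=-310717605511/4294967296
(2,5): OLD=5842617262047/68719476736 → NEW=0, ERR=5842617262047/68719476736
(3,0): OLD=3253049483/16777216 → NEW=255, ERR=-1025140597/16777216
(3,1): OLD=15894303535/134217728 → NEW=0, ERR=15894303535/134217728
(3,2): OLD=211492148925/1073741824 → NEW=255, ERR=-62312016195/1073741824
(3,3): OLD=9913704826871/68719476736 → NEW=255, ERR=-7609761740809/68719476736
(3,4): OLD=55370272053655/549755813888 → NEW=0, ERR=55370272053655/549755813888
(3,5): OLD=1892142601661049/8796093022208 → NEW=255, ERR=-350861119001991/8796093022208
(4,0): OLD=406109245253/2147483648 → NEW=255, ERR=-141499084987/2147483648
(4,1): OLD=6269951145857/34359738368 → NEW=255, ERR=-2491782137983/34359738368
(4,2): OLD=140490523978547/1099511627776 → NEW=0, ERR=140490523978547/1099511627776
(4,3): OLD=4038358762895647/17592186044416 → NEW=255, ERR=-447648678430433/17592186044416
(4,4): OLD=51774982914409487/281474976710656 → NEW=255, ERR=-20001136146807793/281474976710656
(4,5): OLD=678880577169151497/4503599627370496 → NEW=255, ERR=-469537327810324983/4503599627370496
(5,0): OLD=100501738400787/549755813888 → NEW=255, ERR=-39685994140653/549755813888
(5,1): OLD=3159462793880899/17592186044416 → NEW=255, ERR=-1326544647445181/17592186044416
(5,2): OLD=28096318095890705/140737488355328 → NEW=255, ERR=-7791741434717935/140737488355328
(5,3): OLD=781325412712773579/4503599627370496 → NEW=255, ERR=-367092492266702901/4503599627370496
(5,4): OLD=1197907694165001611/9007199254740992 → NEW=255, ERR=-1098928115793951349/9007199254740992
(5,5): OLD=16083361545964127495/144115188075855872 → NEW=0, ERR=16083361545964127495/144115188075855872
(6,0): OLD=55817226522164137/281474976710656 → NEW=255, ERR=-15958892539053143/281474976710656
(6,1): OLD=791454813764240117/4503599627370496 → NEW=255, ERR=-356963091215236363/4503599627370496
(6,2): OLD=3116954341171186285/18014398509481984 → NEW=255, ERR=-1476717278746719635/18014398509481984
(6,3): OLD=39582052239166443161/288230376151711744 → NEW=255, ERR=-33916693679520051559/288230376151711744
(6,4): OLD=715836993706915032569/4611686018427387904 → NEW=255, ERR=-460142940992068882951/4611686018427387904
(6,5): OLD=15982051541820577233967/73786976294838206464 → NEW=255, ERR=-2833627413363165414353/73786976294838206464
Output grid:
  Row 0: ..#...  (5 black, running=5)
  Row 1: #..#.#  (3 black, running=8)
  Row 2: .##.#.  (3 black, running=11)
  Row 3: #.##.#  (2 black, running=13)
  Row 4: ##.###  (1 black, running=14)
  Row 5: #####.  (1 black, running=15)
  Row 6: ######  (0 black, running=15)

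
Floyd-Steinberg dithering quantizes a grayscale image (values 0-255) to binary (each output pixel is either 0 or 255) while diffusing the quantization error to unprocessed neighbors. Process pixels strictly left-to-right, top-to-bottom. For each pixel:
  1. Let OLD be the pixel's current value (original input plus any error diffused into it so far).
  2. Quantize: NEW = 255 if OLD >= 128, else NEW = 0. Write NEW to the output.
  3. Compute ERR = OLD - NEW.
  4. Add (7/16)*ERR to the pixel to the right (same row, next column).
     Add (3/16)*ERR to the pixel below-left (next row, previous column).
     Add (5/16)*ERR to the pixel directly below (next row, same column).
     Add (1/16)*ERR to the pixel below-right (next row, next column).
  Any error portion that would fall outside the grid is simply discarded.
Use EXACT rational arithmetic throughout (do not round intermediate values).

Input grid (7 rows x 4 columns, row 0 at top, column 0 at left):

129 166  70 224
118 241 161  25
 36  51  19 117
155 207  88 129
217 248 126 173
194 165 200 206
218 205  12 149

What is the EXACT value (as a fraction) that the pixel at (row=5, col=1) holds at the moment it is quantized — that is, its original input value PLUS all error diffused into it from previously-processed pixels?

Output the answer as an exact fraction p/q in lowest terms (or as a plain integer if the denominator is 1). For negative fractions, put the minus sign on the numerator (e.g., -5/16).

Answer: 1242906008012059/8796093022208

Derivation:
(0,0): OLD=129 → NEW=255, ERR=-126
(0,1): OLD=887/8 → NEW=0, ERR=887/8
(0,2): OLD=15169/128 → NEW=0, ERR=15169/128
(0,3): OLD=564935/2048 → NEW=255, ERR=42695/2048
(1,0): OLD=12725/128 → NEW=0, ERR=12725/128
(1,1): OLD=341491/1024 → NEW=255, ERR=80371/1024
(1,2): OLD=7969519/32768 → NEW=255, ERR=-386321/32768
(1,3): OLD=17701817/524288 → NEW=0, ERR=17701817/524288
(2,0): OLD=1339937/16384 → NEW=0, ERR=1339937/16384
(2,1): OLD=60455803/524288 → NEW=0, ERR=60455803/524288
(2,2): OLD=80740487/1048576 → NEW=0, ERR=80740487/1048576
(2,3): OLD=2692773579/16777216 → NEW=255, ERR=-1585416501/16777216
(3,0): OLD=1695991569/8388608 → NEW=255, ERR=-443103471/8388608
(3,1): OLD=32141629071/134217728 → NEW=255, ERR=-2083891569/134217728
(3,2): OLD=203491921265/2147483648 → NEW=0, ERR=203491921265/2147483648
(3,3): OLD=5007539655063/34359738368 → NEW=255, ERR=-3754193628777/34359738368
(4,0): OLD=424303999229/2147483648 → NEW=255, ERR=-123304331011/2147483648
(4,1): OLD=3994207373943/17179869184 → NEW=255, ERR=-386659267977/17179869184
(4,2): OLD=68339299371415/549755813888 → NEW=0, ERR=68339299371415/549755813888
(4,3): OLD=1751857629983569/8796093022208 → NEW=255, ERR=-491146090679471/8796093022208
(5,0): OLD=47234162902765/274877906944 → NEW=255, ERR=-22859703367955/274877906944
(5,1): OLD=1242906008012059/8796093022208 → NEW=255, ERR=-1000097712650981/8796093022208
Target (5,1): original=165, with diffused error = 1242906008012059/8796093022208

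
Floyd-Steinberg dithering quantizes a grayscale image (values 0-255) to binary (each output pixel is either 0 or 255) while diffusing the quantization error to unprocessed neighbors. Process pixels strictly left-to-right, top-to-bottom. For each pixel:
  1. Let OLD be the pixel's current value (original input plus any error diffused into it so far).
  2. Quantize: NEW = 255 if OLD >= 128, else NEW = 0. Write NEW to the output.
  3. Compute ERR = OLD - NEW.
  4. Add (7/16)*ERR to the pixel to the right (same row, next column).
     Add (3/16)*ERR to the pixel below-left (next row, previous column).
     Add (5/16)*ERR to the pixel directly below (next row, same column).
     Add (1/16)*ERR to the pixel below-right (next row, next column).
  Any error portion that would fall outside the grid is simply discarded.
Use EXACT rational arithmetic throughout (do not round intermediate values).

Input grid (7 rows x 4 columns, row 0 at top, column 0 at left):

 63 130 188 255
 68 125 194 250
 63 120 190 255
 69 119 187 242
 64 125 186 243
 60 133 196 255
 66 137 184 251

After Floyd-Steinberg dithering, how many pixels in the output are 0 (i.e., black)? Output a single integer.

(0,0): OLD=63 → NEW=0, ERR=63
(0,1): OLD=2521/16 → NEW=255, ERR=-1559/16
(0,2): OLD=37215/256 → NEW=255, ERR=-28065/256
(0,3): OLD=848025/4096 → NEW=255, ERR=-196455/4096
(1,0): OLD=17771/256 → NEW=0, ERR=17771/256
(1,1): OLD=221805/2048 → NEW=0, ERR=221805/2048
(1,2): OLD=12585585/65536 → NEW=255, ERR=-4126095/65536
(1,3): OLD=210360295/1048576 → NEW=255, ERR=-57026585/1048576
(2,0): OLD=3440639/32768 → NEW=0, ERR=3440639/32768
(2,1): OLD=201657957/1048576 → NEW=255, ERR=-65728923/1048576
(2,2): OLD=292495673/2097152 → NEW=255, ERR=-242278087/2097152
(2,3): OLD=6158132661/33554432 → NEW=255, ERR=-2398247499/33554432
(3,0): OLD=1510943375/16777216 → NEW=0, ERR=1510943375/16777216
(3,1): OLD=33209042129/268435456 → NEW=0, ERR=33209042129/268435456
(3,2): OLD=806179659311/4294967296 → NEW=255, ERR=-289037001169/4294967296
(3,3): OLD=12575790440393/68719476736 → NEW=255, ERR=-4947676127287/68719476736
(4,0): OLD=495380503331/4294967296 → NEW=0, ERR=495380503331/4294967296
(4,1): OLD=7117005993065/34359738368 → NEW=255, ERR=-1644727290775/34359738368
(4,2): OLD=152018507005129/1099511627776 → NEW=255, ERR=-128356958077751/1099511627776
(4,3): OLD=2906594939766607/17592186044416 → NEW=255, ERR=-1579412501559473/17592186044416
(5,0): OLD=47866387094195/549755813888 → NEW=0, ERR=47866387094195/549755813888
(5,1): OLD=2488480331321541/17592186044416 → NEW=255, ERR=-1997527110004539/17592186044416
(5,2): OLD=791797223171297/8796093022208 → NEW=0, ERR=791797223171297/8796093022208
(5,3): OLD=72910506348574057/281474976710656 → NEW=255, ERR=1134387287356777/281474976710656
(6,0): OLD=20243389067960879/281474976710656 → NEW=0, ERR=20243389067960879/281474976710656
(6,1): OLD=699414827241793337/4503599627370496 → NEW=255, ERR=-449003077737683143/4503599627370496
(6,2): OLD=11685660299765441855/72057594037927936 → NEW=255, ERR=-6689026179906181825/72057594037927936
(6,3): OLD=250498532977011257785/1152921504606846976 → NEW=255, ERR=-43496450697734721095/1152921504606846976
Output grid:
  Row 0: .###  (1 black, running=1)
  Row 1: ..##  (2 black, running=3)
  Row 2: .###  (1 black, running=4)
  Row 3: ..##  (2 black, running=6)
  Row 4: .###  (1 black, running=7)
  Row 5: .#.#  (2 black, running=9)
  Row 6: .###  (1 black, running=10)

Answer: 10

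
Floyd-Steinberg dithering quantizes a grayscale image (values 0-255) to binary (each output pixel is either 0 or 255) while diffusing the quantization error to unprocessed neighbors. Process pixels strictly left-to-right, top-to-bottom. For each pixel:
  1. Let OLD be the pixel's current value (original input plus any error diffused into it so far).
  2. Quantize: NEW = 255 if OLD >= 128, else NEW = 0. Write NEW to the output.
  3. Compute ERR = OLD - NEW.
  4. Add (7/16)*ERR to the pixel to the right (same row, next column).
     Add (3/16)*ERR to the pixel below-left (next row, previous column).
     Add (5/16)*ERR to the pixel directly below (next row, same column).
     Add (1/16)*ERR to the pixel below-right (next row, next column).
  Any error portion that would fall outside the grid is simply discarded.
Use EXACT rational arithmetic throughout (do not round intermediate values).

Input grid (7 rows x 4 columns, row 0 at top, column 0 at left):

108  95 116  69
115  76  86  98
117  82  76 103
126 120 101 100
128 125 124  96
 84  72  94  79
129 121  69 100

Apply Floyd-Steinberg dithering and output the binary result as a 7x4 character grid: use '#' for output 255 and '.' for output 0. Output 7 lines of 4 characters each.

Answer: .#..
..#.
#..#
.#..
#.#.
..#.
#..#

Derivation:
(0,0): OLD=108 → NEW=0, ERR=108
(0,1): OLD=569/4 → NEW=255, ERR=-451/4
(0,2): OLD=4267/64 → NEW=0, ERR=4267/64
(0,3): OLD=100525/1024 → NEW=0, ERR=100525/1024
(1,0): OLD=8167/64 → NEW=0, ERR=8167/64
(1,1): OLD=59313/512 → NEW=0, ERR=59313/512
(1,2): OLD=2766885/16384 → NEW=255, ERR=-1411035/16384
(1,3): OLD=24947219/262144 → NEW=0, ERR=24947219/262144
(2,0): OLD=1463083/8192 → NEW=255, ERR=-625877/8192
(2,1): OLD=20081257/262144 → NEW=0, ERR=20081257/262144
(2,2): OLD=56457877/524288 → NEW=0, ERR=56457877/524288
(2,3): OLD=1463550833/8388608 → NEW=255, ERR=-675544207/8388608
(3,0): OLD=488585755/4194304 → NEW=0, ERR=488585755/4194304
(3,1): OLD=14114204549/67108864 → NEW=255, ERR=-2998555771/67108864
(3,2): OLD=112518815931/1073741824 → NEW=0, ERR=112518815931/1073741824
(3,3): OLD=2188896069533/17179869184 → NEW=0, ERR=2188896069533/17179869184
(4,0): OLD=167530146559/1073741824 → NEW=255, ERR=-106274018561/1073741824
(4,1): OLD=813157728733/8589934592 → NEW=0, ERR=813157728733/8589934592
(4,2): OLD=60269631869021/274877906944 → NEW=255, ERR=-9824234401699/274877906944
(4,3): OLD=557359326695067/4398046511104 → NEW=0, ERR=557359326695067/4398046511104
(5,0): OLD=9733384535407/137438953472 → NEW=0, ERR=9733384535407/137438953472
(5,1): OLD=526353116935753/4398046511104 → NEW=0, ERR=526353116935753/4398046511104
(5,2): OLD=362550304884727/2199023255552 → NEW=255, ERR=-198200625281033/2199023255552
(5,3): OLD=5413930919149145/70368744177664 → NEW=0, ERR=5413930919149145/70368744177664
(6,0): OLD=12213968875391035/70368744177664 → NEW=255, ERR=-5730060889913285/70368744177664
(6,1): OLD=124187944708573965/1125899906842624 → NEW=0, ERR=124187944708573965/1125899906842624
(6,2): OLD=1999530591449541899/18014398509481984 → NEW=0, ERR=1999530591449541899/18014398509481984
(6,3): OLD=48125923809526650957/288230376151711744 → NEW=255, ERR=-25372822109159843763/288230376151711744
Row 0: .#..
Row 1: ..#.
Row 2: #..#
Row 3: .#..
Row 4: #.#.
Row 5: ..#.
Row 6: #..#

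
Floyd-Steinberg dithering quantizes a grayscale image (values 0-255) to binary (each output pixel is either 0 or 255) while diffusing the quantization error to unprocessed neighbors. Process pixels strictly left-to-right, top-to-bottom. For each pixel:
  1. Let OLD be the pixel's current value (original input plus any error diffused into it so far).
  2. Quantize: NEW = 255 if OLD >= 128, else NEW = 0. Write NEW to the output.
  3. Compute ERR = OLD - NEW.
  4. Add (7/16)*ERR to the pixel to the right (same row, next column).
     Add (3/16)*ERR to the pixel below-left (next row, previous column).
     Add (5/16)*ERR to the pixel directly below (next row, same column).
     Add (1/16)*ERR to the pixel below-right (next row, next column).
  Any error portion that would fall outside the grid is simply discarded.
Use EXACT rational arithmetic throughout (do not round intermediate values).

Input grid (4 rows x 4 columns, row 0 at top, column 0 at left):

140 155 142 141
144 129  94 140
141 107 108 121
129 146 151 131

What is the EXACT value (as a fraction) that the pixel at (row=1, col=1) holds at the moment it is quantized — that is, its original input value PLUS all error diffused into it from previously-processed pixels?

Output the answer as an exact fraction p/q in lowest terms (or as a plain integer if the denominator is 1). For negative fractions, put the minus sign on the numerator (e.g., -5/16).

(0,0): OLD=140 → NEW=255, ERR=-115
(0,1): OLD=1675/16 → NEW=0, ERR=1675/16
(0,2): OLD=48077/256 → NEW=255, ERR=-17203/256
(0,3): OLD=457115/4096 → NEW=0, ERR=457115/4096
(1,0): OLD=32689/256 → NEW=0, ERR=32689/256
(1,1): OLD=405079/2048 → NEW=255, ERR=-117161/2048
Target (1,1): original=129, with diffused error = 405079/2048

Answer: 405079/2048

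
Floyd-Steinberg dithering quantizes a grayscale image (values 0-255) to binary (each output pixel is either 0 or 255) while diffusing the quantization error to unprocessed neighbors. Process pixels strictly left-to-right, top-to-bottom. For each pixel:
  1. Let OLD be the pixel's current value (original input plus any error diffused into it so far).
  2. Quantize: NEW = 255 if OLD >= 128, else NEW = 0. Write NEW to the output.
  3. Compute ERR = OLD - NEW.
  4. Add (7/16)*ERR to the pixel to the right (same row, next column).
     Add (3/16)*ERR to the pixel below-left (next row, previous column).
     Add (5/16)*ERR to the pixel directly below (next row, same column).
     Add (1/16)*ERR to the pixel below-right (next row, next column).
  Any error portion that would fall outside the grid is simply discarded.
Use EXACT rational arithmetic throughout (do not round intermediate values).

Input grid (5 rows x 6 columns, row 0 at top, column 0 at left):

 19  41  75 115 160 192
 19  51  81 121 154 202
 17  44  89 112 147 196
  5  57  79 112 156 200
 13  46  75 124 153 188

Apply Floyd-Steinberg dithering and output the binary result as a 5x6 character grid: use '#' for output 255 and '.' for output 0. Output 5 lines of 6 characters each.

(0,0): OLD=19 → NEW=0, ERR=19
(0,1): OLD=789/16 → NEW=0, ERR=789/16
(0,2): OLD=24723/256 → NEW=0, ERR=24723/256
(0,3): OLD=644101/4096 → NEW=255, ERR=-400379/4096
(0,4): OLD=7683107/65536 → NEW=0, ERR=7683107/65536
(0,5): OLD=255108341/1048576 → NEW=255, ERR=-12278539/1048576
(1,0): OLD=8751/256 → NEW=0, ERR=8751/256
(1,1): OLD=206153/2048 → NEW=0, ERR=206153/2048
(1,2): OLD=9173245/65536 → NEW=255, ERR=-7538435/65536
(1,3): OLD=17864185/262144 → NEW=0, ERR=17864185/262144
(1,4): OLD=3559204363/16777216 → NEW=255, ERR=-718985717/16777216
(1,5): OLD=50175654365/268435456 → NEW=255, ERR=-18275386915/268435456
(2,0): OLD=1525555/32768 → NEW=0, ERR=1525555/32768
(2,1): OLD=80104545/1048576 → NEW=0, ERR=80104545/1048576
(2,2): OLD=1770749795/16777216 → NEW=0, ERR=1770749795/16777216
(2,3): OLD=22044881163/134217728 → NEW=255, ERR=-12180639477/134217728
(2,4): OLD=366779147169/4294967296 → NEW=0, ERR=366779147169/4294967296
(2,5): OLD=14390380173687/68719476736 → NEW=255, ERR=-3133086393993/68719476736
(3,0): OLD=568288515/16777216 → NEW=0, ERR=568288515/16777216
(3,1): OLD=15890268871/134217728 → NEW=0, ERR=15890268871/134217728
(3,2): OLD=162712272709/1073741824 → NEW=255, ERR=-111091892411/1073741824
(3,3): OLD=4190755479631/68719476736 → NEW=0, ERR=4190755479631/68719476736
(3,4): OLD=107282843734895/549755813888 → NEW=255, ERR=-32904888806545/549755813888
(3,5): OLD=1450508657873697/8796093022208 → NEW=255, ERR=-792495062789343/8796093022208
(4,0): OLD=98319634637/2147483648 → NEW=0, ERR=98319634637/2147483648
(4,1): OLD=2946196492521/34359738368 → NEW=0, ERR=2946196492521/34359738368
(4,2): OLD=108868801507819/1099511627776 → NEW=0, ERR=108868801507819/1099511627776
(4,3): OLD=2967585687764663/17592186044416 → NEW=255, ERR=-1518421753561417/17592186044416
(4,4): OLD=23489799978802727/281474976710656 → NEW=0, ERR=23489799978802727/281474976710656
(4,5): OLD=867458816682026417/4503599627370496 → NEW=255, ERR=-280959088297450063/4503599627370496
Row 0: ...#.#
Row 1: ..#.##
Row 2: ...#.#
Row 3: ..#.##
Row 4: ...#.#

Answer: ...#.#
..#.##
...#.#
..#.##
...#.#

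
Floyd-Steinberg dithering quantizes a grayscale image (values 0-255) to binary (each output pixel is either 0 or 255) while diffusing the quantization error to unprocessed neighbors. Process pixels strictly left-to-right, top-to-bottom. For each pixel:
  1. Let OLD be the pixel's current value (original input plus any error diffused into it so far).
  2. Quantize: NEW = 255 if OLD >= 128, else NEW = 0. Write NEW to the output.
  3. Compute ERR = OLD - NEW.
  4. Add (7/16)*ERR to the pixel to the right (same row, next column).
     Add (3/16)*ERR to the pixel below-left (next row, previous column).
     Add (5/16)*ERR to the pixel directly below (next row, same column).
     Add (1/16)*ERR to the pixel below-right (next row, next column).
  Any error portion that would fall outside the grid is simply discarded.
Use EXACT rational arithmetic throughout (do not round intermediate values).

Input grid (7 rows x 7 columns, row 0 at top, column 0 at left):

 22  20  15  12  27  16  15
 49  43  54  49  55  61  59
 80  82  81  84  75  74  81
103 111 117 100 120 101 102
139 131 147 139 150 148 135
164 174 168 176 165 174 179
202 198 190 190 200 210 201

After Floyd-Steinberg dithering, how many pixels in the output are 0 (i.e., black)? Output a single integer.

(0,0): OLD=22 → NEW=0, ERR=22
(0,1): OLD=237/8 → NEW=0, ERR=237/8
(0,2): OLD=3579/128 → NEW=0, ERR=3579/128
(0,3): OLD=49629/2048 → NEW=0, ERR=49629/2048
(0,4): OLD=1232139/32768 → NEW=0, ERR=1232139/32768
(0,5): OLD=17013581/524288 → NEW=0, ERR=17013581/524288
(0,6): OLD=244924187/8388608 → NEW=0, ERR=244924187/8388608
(1,0): OLD=7863/128 → NEW=0, ERR=7863/128
(1,1): OLD=87809/1024 → NEW=0, ERR=87809/1024
(1,2): OLD=3494677/32768 → NEW=0, ERR=3494677/32768
(1,3): OLD=14683953/131072 → NEW=0, ERR=14683953/131072
(1,4): OLD=1034841011/8388608 → NEW=0, ERR=1034841011/8388608
(1,5): OLD=8921227555/67108864 → NEW=255, ERR=-8191532765/67108864
(1,6): OLD=17984744109/1073741824 → NEW=0, ERR=17984744109/1073741824
(2,0): OLD=1888667/16384 → NEW=0, ERR=1888667/16384
(2,1): OLD=95979353/524288 → NEW=255, ERR=-37714087/524288
(2,2): OLD=916218443/8388608 → NEW=0, ERR=916218443/8388608
(2,3): OLD=13192921779/67108864 → NEW=255, ERR=-3919838541/67108864
(2,4): OLD=38714496547/536870912 → NEW=0, ERR=38714496547/536870912
(2,5): OLD=1344404531809/17179869184 → NEW=0, ERR=1344404531809/17179869184
(2,6): OLD=31017689326007/274877906944 → NEW=0, ERR=31017689326007/274877906944
(3,0): OLD=1053071083/8388608 → NEW=0, ERR=1053071083/8388608
(3,1): OLD=11484095631/67108864 → NEW=255, ERR=-5628664689/67108864
(3,2): OLD=53144479773/536870912 → NEW=0, ERR=53144479773/536870912
(3,3): OLD=312248186491/2147483648 → NEW=255, ERR=-235360143749/2147483648
(3,4): OLD=29029235159787/274877906944 → NEW=0, ERR=29029235159787/274877906944
(3,5): OLD=433917298247409/2199023255552 → NEW=255, ERR=-126833631918351/2199023255552
(3,6): OLD=4113761882744239/35184372088832 → NEW=0, ERR=4113761882744239/35184372088832
(4,0): OLD=174486962789/1073741824 → NEW=255, ERR=-99317202331/1073741824
(4,1): OLD=1558709248929/17179869184 → NEW=0, ERR=1558709248929/17179869184
(4,2): OLD=52731552216591/274877906944 → NEW=255, ERR=-17362314054129/274877906944
(4,3): OLD=226729726894165/2199023255552 → NEW=0, ERR=226729726894165/2199023255552
(4,4): OLD=3702211812510703/17592186044416 → NEW=255, ERR=-783795628815377/17592186044416
(4,5): OLD=78253791498156271/562949953421312 → NEW=255, ERR=-65298446624278289/562949953421312
(4,6): OLD=1055514313868527161/9007199254740992 → NEW=0, ERR=1055514313868527161/9007199254740992
(5,0): OLD=41810728299123/274877906944 → NEW=255, ERR=-28283137971597/274877906944
(5,1): OLD=307231360543057/2199023255552 → NEW=255, ERR=-253519569622703/2199023255552
(5,2): OLD=2160774462972551/17592186044416 → NEW=0, ERR=2160774462972551/17592186044416
(5,3): OLD=35135815615869763/140737488355328 → NEW=255, ERR=-752243914738877/140737488355328
(5,4): OLD=1201865217021186177/9007199254740992 → NEW=255, ERR=-1094970592937766783/9007199254740992
(5,5): OLD=7476306212172199793/72057594037927936 → NEW=0, ERR=7476306212172199793/72057594037927936
(5,6): OLD=292569464196664472703/1152921504606846976 → NEW=255, ERR=-1425519478081506177/1152921504606846976
(6,0): OLD=5215358934212075/35184372088832 → NEW=255, ERR=-3756655948440085/35184372088832
(6,1): OLD=74230338685993831/562949953421312 → NEW=255, ERR=-69321899436440729/562949953421312
(6,2): OLD=1497910539621033045/9007199254740992 → NEW=255, ERR=-798925270337919915/9007199254740992
(6,3): OLD=9685047767779690699/72057594037927936 → NEW=255, ERR=-8689638711891932981/72057594037927936
(6,4): OLD=18500221996598185921/144115188075855872 → NEW=255, ERR=-18249150962745061439/144115188075855872
(6,5): OLD=3305535504208779715461/18446744073709551616 → NEW=255, ERR=-1398384234587155946619/18446744073709551616
(6,6): OLD=51335932131009389023571/295147905179352825856 → NEW=255, ERR=-23926783689725581569709/295147905179352825856
Output grid:
  Row 0: .......  (7 black, running=7)
  Row 1: .....#.  (6 black, running=13)
  Row 2: .#.#...  (5 black, running=18)
  Row 3: .#.#.#.  (4 black, running=22)
  Row 4: #.#.##.  (3 black, running=25)
  Row 5: ##.##.#  (2 black, running=27)
  Row 6: #######  (0 black, running=27)

Answer: 27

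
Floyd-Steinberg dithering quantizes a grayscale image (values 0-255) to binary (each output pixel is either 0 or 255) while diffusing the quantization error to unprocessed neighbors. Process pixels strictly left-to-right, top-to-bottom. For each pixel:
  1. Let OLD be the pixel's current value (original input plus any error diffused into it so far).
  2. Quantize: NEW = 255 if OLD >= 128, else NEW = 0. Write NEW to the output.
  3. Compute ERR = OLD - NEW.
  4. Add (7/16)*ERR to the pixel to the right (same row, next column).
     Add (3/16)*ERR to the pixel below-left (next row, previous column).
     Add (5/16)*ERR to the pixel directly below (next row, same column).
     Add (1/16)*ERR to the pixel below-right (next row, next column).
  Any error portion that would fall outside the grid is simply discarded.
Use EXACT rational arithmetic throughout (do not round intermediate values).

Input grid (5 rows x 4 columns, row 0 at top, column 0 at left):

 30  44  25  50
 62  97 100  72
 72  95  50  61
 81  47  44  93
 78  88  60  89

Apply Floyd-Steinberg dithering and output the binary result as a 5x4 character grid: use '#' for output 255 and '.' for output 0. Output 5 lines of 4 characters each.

(0,0): OLD=30 → NEW=0, ERR=30
(0,1): OLD=457/8 → NEW=0, ERR=457/8
(0,2): OLD=6399/128 → NEW=0, ERR=6399/128
(0,3): OLD=147193/2048 → NEW=0, ERR=147193/2048
(1,0): OLD=10507/128 → NEW=0, ERR=10507/128
(1,1): OLD=165901/1024 → NEW=255, ERR=-95219/1024
(1,2): OLD=3014225/32768 → NEW=0, ERR=3014225/32768
(1,3): OLD=72261895/524288 → NEW=255, ERR=-61431545/524288
(2,0): OLD=1314271/16384 → NEW=0, ERR=1314271/16384
(2,1): OLD=64704581/524288 → NEW=0, ERR=64704581/524288
(2,2): OLD=110056713/1048576 → NEW=0, ERR=110056713/1048576
(2,3): OLD=1275946917/16777216 → NEW=0, ERR=1275946917/16777216
(3,0): OLD=1083874351/8388608 → NEW=255, ERR=-1055220689/8388608
(3,1): OLD=7412322737/134217728 → NEW=0, ERR=7412322737/134217728
(3,2): OLD=263998934735/2147483648 → NEW=0, ERR=263998934735/2147483648
(3,3): OLD=6085450386473/34359738368 → NEW=255, ERR=-2676282897367/34359738368
(4,0): OLD=105323037635/2147483648 → NEW=0, ERR=105323037635/2147483648
(4,1): OLD=2437882183305/17179869184 → NEW=255, ERR=-1942984458615/17179869184
(4,2): OLD=20772187120041/549755813888 → NEW=0, ERR=20772187120041/549755813888
(4,3): OLD=781738684319599/8796093022208 → NEW=0, ERR=781738684319599/8796093022208
Row 0: ....
Row 1: .#.#
Row 2: ....
Row 3: #..#
Row 4: .#..

Answer: ....
.#.#
....
#..#
.#..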